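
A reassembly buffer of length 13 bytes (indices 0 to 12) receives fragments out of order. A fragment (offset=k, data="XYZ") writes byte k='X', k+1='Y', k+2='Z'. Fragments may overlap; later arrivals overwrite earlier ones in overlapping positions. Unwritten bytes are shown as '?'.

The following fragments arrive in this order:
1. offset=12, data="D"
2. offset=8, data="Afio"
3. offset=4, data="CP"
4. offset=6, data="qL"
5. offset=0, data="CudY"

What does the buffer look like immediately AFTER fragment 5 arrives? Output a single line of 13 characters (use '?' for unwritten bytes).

Answer: CudYCPqLAfioD

Derivation:
Fragment 1: offset=12 data="D" -> buffer=????????????D
Fragment 2: offset=8 data="Afio" -> buffer=????????AfioD
Fragment 3: offset=4 data="CP" -> buffer=????CP??AfioD
Fragment 4: offset=6 data="qL" -> buffer=????CPqLAfioD
Fragment 5: offset=0 data="CudY" -> buffer=CudYCPqLAfioD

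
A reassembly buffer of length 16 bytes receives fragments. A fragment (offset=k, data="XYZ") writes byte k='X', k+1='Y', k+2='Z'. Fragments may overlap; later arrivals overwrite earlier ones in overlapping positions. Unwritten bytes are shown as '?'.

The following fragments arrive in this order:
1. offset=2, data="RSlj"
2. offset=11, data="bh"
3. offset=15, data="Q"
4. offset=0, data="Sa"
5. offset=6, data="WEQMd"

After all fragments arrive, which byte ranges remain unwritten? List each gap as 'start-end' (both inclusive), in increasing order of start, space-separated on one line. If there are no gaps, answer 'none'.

Fragment 1: offset=2 len=4
Fragment 2: offset=11 len=2
Fragment 3: offset=15 len=1
Fragment 4: offset=0 len=2
Fragment 5: offset=6 len=5
Gaps: 13-14

Answer: 13-14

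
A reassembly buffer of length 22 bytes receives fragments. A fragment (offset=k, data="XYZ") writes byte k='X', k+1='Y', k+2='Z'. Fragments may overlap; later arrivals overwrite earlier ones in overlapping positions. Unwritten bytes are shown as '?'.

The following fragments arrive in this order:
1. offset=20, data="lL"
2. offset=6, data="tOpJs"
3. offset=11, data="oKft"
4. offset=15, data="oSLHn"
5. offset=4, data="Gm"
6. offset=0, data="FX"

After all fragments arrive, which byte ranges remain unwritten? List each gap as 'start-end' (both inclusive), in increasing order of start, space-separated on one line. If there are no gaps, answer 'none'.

Fragment 1: offset=20 len=2
Fragment 2: offset=6 len=5
Fragment 3: offset=11 len=4
Fragment 4: offset=15 len=5
Fragment 5: offset=4 len=2
Fragment 6: offset=0 len=2
Gaps: 2-3

Answer: 2-3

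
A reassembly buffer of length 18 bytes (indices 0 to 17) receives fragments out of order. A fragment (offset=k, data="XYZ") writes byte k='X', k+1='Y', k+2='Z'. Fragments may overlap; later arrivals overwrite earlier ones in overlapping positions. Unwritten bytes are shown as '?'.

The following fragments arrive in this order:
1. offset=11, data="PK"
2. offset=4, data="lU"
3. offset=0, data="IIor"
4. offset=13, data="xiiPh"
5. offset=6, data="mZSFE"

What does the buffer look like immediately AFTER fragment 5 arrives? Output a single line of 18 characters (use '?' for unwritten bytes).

Fragment 1: offset=11 data="PK" -> buffer=???????????PK?????
Fragment 2: offset=4 data="lU" -> buffer=????lU?????PK?????
Fragment 3: offset=0 data="IIor" -> buffer=IIorlU?????PK?????
Fragment 4: offset=13 data="xiiPh" -> buffer=IIorlU?????PKxiiPh
Fragment 5: offset=6 data="mZSFE" -> buffer=IIorlUmZSFEPKxiiPh

Answer: IIorlUmZSFEPKxiiPh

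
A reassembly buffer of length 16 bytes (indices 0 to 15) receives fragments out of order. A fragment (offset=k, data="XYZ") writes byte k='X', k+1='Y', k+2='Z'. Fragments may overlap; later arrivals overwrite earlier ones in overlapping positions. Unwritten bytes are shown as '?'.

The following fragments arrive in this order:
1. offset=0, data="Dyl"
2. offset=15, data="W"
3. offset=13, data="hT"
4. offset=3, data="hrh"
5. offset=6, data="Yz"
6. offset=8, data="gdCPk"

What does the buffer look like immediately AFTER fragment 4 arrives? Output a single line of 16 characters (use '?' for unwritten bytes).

Fragment 1: offset=0 data="Dyl" -> buffer=Dyl?????????????
Fragment 2: offset=15 data="W" -> buffer=Dyl????????????W
Fragment 3: offset=13 data="hT" -> buffer=Dyl??????????hTW
Fragment 4: offset=3 data="hrh" -> buffer=Dylhrh???????hTW

Answer: Dylhrh???????hTW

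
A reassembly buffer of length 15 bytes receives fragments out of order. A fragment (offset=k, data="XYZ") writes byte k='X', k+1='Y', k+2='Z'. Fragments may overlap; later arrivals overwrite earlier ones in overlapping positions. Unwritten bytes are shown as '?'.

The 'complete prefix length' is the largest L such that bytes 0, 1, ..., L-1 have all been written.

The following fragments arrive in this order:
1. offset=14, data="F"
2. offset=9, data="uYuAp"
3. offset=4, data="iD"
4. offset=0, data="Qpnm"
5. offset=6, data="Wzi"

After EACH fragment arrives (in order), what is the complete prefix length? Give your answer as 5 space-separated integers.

Answer: 0 0 0 6 15

Derivation:
Fragment 1: offset=14 data="F" -> buffer=??????????????F -> prefix_len=0
Fragment 2: offset=9 data="uYuAp" -> buffer=?????????uYuApF -> prefix_len=0
Fragment 3: offset=4 data="iD" -> buffer=????iD???uYuApF -> prefix_len=0
Fragment 4: offset=0 data="Qpnm" -> buffer=QpnmiD???uYuApF -> prefix_len=6
Fragment 5: offset=6 data="Wzi" -> buffer=QpnmiDWziuYuApF -> prefix_len=15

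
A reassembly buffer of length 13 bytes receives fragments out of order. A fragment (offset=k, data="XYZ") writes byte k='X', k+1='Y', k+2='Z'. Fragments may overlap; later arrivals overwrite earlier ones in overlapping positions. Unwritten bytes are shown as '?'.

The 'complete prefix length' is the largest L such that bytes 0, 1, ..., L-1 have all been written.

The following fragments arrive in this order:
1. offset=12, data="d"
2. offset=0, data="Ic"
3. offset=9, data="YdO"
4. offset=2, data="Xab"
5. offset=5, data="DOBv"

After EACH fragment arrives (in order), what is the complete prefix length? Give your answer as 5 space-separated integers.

Answer: 0 2 2 5 13

Derivation:
Fragment 1: offset=12 data="d" -> buffer=????????????d -> prefix_len=0
Fragment 2: offset=0 data="Ic" -> buffer=Ic??????????d -> prefix_len=2
Fragment 3: offset=9 data="YdO" -> buffer=Ic???????YdOd -> prefix_len=2
Fragment 4: offset=2 data="Xab" -> buffer=IcXab????YdOd -> prefix_len=5
Fragment 5: offset=5 data="DOBv" -> buffer=IcXabDOBvYdOd -> prefix_len=13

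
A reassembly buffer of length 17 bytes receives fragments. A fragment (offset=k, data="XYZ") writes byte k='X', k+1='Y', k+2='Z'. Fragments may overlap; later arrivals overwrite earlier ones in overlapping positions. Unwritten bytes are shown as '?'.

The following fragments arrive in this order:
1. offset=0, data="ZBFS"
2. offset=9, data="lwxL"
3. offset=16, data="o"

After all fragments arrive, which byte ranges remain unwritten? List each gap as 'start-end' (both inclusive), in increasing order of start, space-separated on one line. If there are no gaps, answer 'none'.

Answer: 4-8 13-15

Derivation:
Fragment 1: offset=0 len=4
Fragment 2: offset=9 len=4
Fragment 3: offset=16 len=1
Gaps: 4-8 13-15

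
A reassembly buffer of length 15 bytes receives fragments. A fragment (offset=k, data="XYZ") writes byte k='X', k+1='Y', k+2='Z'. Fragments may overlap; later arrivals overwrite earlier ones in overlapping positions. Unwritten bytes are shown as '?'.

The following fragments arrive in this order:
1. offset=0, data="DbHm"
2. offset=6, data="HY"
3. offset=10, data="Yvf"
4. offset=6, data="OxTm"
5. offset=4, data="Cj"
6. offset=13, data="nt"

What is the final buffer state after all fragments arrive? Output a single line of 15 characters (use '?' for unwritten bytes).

Answer: DbHmCjOxTmYvfnt

Derivation:
Fragment 1: offset=0 data="DbHm" -> buffer=DbHm???????????
Fragment 2: offset=6 data="HY" -> buffer=DbHm??HY???????
Fragment 3: offset=10 data="Yvf" -> buffer=DbHm??HY??Yvf??
Fragment 4: offset=6 data="OxTm" -> buffer=DbHm??OxTmYvf??
Fragment 5: offset=4 data="Cj" -> buffer=DbHmCjOxTmYvf??
Fragment 6: offset=13 data="nt" -> buffer=DbHmCjOxTmYvfnt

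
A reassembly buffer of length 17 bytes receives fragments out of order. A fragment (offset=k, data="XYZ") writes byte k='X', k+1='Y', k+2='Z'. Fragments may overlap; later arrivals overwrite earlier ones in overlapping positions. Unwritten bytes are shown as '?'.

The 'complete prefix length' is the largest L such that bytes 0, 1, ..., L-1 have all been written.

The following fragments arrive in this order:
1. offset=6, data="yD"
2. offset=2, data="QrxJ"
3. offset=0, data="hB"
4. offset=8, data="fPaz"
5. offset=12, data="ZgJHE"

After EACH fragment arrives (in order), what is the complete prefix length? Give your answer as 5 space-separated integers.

Fragment 1: offset=6 data="yD" -> buffer=??????yD????????? -> prefix_len=0
Fragment 2: offset=2 data="QrxJ" -> buffer=??QrxJyD????????? -> prefix_len=0
Fragment 3: offset=0 data="hB" -> buffer=hBQrxJyD????????? -> prefix_len=8
Fragment 4: offset=8 data="fPaz" -> buffer=hBQrxJyDfPaz????? -> prefix_len=12
Fragment 5: offset=12 data="ZgJHE" -> buffer=hBQrxJyDfPazZgJHE -> prefix_len=17

Answer: 0 0 8 12 17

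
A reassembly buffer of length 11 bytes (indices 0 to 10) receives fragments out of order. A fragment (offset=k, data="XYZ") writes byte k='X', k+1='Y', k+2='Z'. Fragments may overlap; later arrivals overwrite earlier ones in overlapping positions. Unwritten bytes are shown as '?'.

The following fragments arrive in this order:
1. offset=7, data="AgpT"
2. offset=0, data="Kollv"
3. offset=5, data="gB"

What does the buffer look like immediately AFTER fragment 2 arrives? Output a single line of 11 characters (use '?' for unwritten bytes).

Answer: Kollv??AgpT

Derivation:
Fragment 1: offset=7 data="AgpT" -> buffer=???????AgpT
Fragment 2: offset=0 data="Kollv" -> buffer=Kollv??AgpT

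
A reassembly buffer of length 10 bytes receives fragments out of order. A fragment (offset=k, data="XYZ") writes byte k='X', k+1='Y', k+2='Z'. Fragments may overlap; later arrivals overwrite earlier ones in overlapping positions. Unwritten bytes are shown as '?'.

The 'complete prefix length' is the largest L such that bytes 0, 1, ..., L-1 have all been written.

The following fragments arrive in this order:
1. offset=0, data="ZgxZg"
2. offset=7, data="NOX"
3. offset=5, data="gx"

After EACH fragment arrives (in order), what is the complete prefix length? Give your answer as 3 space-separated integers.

Answer: 5 5 10

Derivation:
Fragment 1: offset=0 data="ZgxZg" -> buffer=ZgxZg????? -> prefix_len=5
Fragment 2: offset=7 data="NOX" -> buffer=ZgxZg??NOX -> prefix_len=5
Fragment 3: offset=5 data="gx" -> buffer=ZgxZggxNOX -> prefix_len=10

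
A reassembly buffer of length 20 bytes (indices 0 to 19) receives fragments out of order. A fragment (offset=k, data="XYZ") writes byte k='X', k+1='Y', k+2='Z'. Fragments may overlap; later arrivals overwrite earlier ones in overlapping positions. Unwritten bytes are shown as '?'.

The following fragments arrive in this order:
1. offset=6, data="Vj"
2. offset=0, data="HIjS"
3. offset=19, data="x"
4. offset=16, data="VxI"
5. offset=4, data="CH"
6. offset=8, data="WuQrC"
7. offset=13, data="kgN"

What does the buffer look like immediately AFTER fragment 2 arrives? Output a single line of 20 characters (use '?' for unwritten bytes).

Answer: HIjS??Vj????????????

Derivation:
Fragment 1: offset=6 data="Vj" -> buffer=??????Vj????????????
Fragment 2: offset=0 data="HIjS" -> buffer=HIjS??Vj????????????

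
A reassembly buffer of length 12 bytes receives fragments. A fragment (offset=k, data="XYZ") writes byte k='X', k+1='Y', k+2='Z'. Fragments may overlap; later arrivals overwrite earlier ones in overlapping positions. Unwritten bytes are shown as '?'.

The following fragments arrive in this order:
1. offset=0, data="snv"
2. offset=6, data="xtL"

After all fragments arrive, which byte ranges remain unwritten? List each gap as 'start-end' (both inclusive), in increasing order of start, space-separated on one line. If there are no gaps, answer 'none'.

Fragment 1: offset=0 len=3
Fragment 2: offset=6 len=3
Gaps: 3-5 9-11

Answer: 3-5 9-11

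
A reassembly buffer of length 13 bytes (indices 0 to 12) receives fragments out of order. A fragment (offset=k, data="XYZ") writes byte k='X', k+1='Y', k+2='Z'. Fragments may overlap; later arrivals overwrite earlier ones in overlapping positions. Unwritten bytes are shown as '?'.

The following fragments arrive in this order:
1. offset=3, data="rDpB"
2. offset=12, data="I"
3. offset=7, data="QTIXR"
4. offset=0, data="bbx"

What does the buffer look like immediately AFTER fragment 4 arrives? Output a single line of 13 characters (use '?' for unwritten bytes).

Answer: bbxrDpBQTIXRI

Derivation:
Fragment 1: offset=3 data="rDpB" -> buffer=???rDpB??????
Fragment 2: offset=12 data="I" -> buffer=???rDpB?????I
Fragment 3: offset=7 data="QTIXR" -> buffer=???rDpBQTIXRI
Fragment 4: offset=0 data="bbx" -> buffer=bbxrDpBQTIXRI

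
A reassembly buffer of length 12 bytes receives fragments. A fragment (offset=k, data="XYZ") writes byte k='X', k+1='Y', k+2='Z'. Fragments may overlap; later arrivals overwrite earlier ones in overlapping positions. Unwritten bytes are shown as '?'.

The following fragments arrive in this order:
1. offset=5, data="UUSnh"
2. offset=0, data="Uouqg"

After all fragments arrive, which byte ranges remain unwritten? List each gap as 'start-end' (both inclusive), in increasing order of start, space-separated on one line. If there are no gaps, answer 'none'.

Answer: 10-11

Derivation:
Fragment 1: offset=5 len=5
Fragment 2: offset=0 len=5
Gaps: 10-11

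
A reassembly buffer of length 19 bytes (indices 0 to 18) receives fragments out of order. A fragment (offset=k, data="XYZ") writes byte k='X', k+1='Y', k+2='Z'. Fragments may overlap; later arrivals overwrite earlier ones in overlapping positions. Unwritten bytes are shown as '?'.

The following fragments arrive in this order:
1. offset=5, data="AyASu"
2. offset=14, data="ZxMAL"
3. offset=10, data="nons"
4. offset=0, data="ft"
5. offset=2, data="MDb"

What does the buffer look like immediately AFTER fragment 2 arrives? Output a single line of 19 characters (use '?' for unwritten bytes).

Fragment 1: offset=5 data="AyASu" -> buffer=?????AyASu?????????
Fragment 2: offset=14 data="ZxMAL" -> buffer=?????AyASu????ZxMAL

Answer: ?????AyASu????ZxMAL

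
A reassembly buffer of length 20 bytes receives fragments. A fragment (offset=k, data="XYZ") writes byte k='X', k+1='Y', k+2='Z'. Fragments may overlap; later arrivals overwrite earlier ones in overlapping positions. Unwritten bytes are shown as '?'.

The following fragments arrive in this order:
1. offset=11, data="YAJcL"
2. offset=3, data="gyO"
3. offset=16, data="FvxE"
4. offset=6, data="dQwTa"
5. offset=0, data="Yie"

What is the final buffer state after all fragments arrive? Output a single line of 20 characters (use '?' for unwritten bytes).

Fragment 1: offset=11 data="YAJcL" -> buffer=???????????YAJcL????
Fragment 2: offset=3 data="gyO" -> buffer=???gyO?????YAJcL????
Fragment 3: offset=16 data="FvxE" -> buffer=???gyO?????YAJcLFvxE
Fragment 4: offset=6 data="dQwTa" -> buffer=???gyOdQwTaYAJcLFvxE
Fragment 5: offset=0 data="Yie" -> buffer=YiegyOdQwTaYAJcLFvxE

Answer: YiegyOdQwTaYAJcLFvxE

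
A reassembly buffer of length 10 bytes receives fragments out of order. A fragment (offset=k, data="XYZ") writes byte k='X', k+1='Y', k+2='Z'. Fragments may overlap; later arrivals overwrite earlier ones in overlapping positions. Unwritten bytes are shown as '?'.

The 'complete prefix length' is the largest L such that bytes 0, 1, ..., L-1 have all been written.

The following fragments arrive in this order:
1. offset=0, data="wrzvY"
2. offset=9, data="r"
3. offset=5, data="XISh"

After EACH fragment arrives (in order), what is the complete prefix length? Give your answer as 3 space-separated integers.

Fragment 1: offset=0 data="wrzvY" -> buffer=wrzvY????? -> prefix_len=5
Fragment 2: offset=9 data="r" -> buffer=wrzvY????r -> prefix_len=5
Fragment 3: offset=5 data="XISh" -> buffer=wrzvYXIShr -> prefix_len=10

Answer: 5 5 10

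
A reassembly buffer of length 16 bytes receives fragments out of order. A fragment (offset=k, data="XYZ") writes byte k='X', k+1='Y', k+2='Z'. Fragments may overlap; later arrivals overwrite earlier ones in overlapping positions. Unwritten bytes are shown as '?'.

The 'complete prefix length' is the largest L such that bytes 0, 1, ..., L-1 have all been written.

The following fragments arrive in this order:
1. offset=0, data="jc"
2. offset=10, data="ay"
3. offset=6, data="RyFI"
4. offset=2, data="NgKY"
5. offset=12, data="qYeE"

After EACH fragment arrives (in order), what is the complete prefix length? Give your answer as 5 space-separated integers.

Fragment 1: offset=0 data="jc" -> buffer=jc?????????????? -> prefix_len=2
Fragment 2: offset=10 data="ay" -> buffer=jc????????ay???? -> prefix_len=2
Fragment 3: offset=6 data="RyFI" -> buffer=jc????RyFIay???? -> prefix_len=2
Fragment 4: offset=2 data="NgKY" -> buffer=jcNgKYRyFIay???? -> prefix_len=12
Fragment 5: offset=12 data="qYeE" -> buffer=jcNgKYRyFIayqYeE -> prefix_len=16

Answer: 2 2 2 12 16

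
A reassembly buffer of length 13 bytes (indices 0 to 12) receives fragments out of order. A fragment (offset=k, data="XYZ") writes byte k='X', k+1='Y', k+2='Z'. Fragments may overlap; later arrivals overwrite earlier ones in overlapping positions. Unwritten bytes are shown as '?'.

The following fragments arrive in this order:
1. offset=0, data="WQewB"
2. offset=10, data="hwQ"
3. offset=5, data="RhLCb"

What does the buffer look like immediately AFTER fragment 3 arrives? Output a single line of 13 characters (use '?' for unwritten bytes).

Answer: WQewBRhLCbhwQ

Derivation:
Fragment 1: offset=0 data="WQewB" -> buffer=WQewB????????
Fragment 2: offset=10 data="hwQ" -> buffer=WQewB?????hwQ
Fragment 3: offset=5 data="RhLCb" -> buffer=WQewBRhLCbhwQ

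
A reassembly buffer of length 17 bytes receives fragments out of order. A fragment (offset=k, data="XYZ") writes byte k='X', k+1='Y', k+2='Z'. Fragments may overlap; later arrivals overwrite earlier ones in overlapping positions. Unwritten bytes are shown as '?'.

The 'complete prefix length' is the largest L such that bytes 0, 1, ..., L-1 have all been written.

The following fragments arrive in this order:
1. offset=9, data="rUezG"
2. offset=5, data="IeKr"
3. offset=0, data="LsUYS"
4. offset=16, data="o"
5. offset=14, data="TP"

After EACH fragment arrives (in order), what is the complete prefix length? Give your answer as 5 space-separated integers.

Fragment 1: offset=9 data="rUezG" -> buffer=?????????rUezG??? -> prefix_len=0
Fragment 2: offset=5 data="IeKr" -> buffer=?????IeKrrUezG??? -> prefix_len=0
Fragment 3: offset=0 data="LsUYS" -> buffer=LsUYSIeKrrUezG??? -> prefix_len=14
Fragment 4: offset=16 data="o" -> buffer=LsUYSIeKrrUezG??o -> prefix_len=14
Fragment 5: offset=14 data="TP" -> buffer=LsUYSIeKrrUezGTPo -> prefix_len=17

Answer: 0 0 14 14 17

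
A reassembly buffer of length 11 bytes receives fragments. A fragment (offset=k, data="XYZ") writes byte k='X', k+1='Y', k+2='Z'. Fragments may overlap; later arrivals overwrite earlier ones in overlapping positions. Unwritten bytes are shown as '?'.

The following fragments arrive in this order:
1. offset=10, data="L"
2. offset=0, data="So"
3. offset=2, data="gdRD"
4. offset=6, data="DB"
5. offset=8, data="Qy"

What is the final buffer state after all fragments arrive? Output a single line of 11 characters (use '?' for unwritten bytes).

Fragment 1: offset=10 data="L" -> buffer=??????????L
Fragment 2: offset=0 data="So" -> buffer=So????????L
Fragment 3: offset=2 data="gdRD" -> buffer=SogdRD????L
Fragment 4: offset=6 data="DB" -> buffer=SogdRDDB??L
Fragment 5: offset=8 data="Qy" -> buffer=SogdRDDBQyL

Answer: SogdRDDBQyL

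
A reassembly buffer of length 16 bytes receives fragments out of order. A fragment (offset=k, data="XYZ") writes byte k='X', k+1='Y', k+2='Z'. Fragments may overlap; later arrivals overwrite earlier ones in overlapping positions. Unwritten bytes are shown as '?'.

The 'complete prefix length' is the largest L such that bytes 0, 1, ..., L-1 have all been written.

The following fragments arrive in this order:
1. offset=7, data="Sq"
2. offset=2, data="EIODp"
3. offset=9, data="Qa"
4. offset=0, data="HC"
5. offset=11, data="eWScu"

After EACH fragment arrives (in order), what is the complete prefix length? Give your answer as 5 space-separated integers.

Fragment 1: offset=7 data="Sq" -> buffer=???????Sq??????? -> prefix_len=0
Fragment 2: offset=2 data="EIODp" -> buffer=??EIODpSq??????? -> prefix_len=0
Fragment 3: offset=9 data="Qa" -> buffer=??EIODpSqQa????? -> prefix_len=0
Fragment 4: offset=0 data="HC" -> buffer=HCEIODpSqQa????? -> prefix_len=11
Fragment 5: offset=11 data="eWScu" -> buffer=HCEIODpSqQaeWScu -> prefix_len=16

Answer: 0 0 0 11 16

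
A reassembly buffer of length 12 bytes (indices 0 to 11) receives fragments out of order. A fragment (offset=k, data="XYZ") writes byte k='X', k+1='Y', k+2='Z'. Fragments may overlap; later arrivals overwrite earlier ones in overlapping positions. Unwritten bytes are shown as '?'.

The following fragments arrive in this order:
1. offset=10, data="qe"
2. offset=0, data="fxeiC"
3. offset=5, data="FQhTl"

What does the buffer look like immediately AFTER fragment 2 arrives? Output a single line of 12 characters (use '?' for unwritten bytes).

Answer: fxeiC?????qe

Derivation:
Fragment 1: offset=10 data="qe" -> buffer=??????????qe
Fragment 2: offset=0 data="fxeiC" -> buffer=fxeiC?????qe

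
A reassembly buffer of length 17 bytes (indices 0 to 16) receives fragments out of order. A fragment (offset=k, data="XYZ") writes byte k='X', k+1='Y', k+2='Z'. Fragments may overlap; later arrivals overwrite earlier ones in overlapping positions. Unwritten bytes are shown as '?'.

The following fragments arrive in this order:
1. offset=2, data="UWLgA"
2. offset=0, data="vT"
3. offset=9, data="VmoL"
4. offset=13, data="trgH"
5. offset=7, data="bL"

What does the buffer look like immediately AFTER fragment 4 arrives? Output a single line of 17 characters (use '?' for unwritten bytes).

Answer: vTUWLgA??VmoLtrgH

Derivation:
Fragment 1: offset=2 data="UWLgA" -> buffer=??UWLgA??????????
Fragment 2: offset=0 data="vT" -> buffer=vTUWLgA??????????
Fragment 3: offset=9 data="VmoL" -> buffer=vTUWLgA??VmoL????
Fragment 4: offset=13 data="trgH" -> buffer=vTUWLgA??VmoLtrgH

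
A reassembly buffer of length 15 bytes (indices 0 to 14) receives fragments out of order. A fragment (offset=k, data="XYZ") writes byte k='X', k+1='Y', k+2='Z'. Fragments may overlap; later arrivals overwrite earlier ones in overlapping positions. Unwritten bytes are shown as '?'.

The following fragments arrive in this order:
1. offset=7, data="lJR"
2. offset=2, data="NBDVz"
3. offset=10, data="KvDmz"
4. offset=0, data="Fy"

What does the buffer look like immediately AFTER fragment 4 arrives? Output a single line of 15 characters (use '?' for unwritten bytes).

Fragment 1: offset=7 data="lJR" -> buffer=???????lJR?????
Fragment 2: offset=2 data="NBDVz" -> buffer=??NBDVzlJR?????
Fragment 3: offset=10 data="KvDmz" -> buffer=??NBDVzlJRKvDmz
Fragment 4: offset=0 data="Fy" -> buffer=FyNBDVzlJRKvDmz

Answer: FyNBDVzlJRKvDmz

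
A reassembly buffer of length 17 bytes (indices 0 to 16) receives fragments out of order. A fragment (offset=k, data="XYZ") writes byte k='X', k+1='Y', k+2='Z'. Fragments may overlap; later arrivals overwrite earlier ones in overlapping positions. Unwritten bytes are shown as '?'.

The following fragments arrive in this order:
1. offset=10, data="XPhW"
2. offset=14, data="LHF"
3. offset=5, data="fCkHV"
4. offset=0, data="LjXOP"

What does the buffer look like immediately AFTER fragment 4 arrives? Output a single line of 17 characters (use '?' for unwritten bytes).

Answer: LjXOPfCkHVXPhWLHF

Derivation:
Fragment 1: offset=10 data="XPhW" -> buffer=??????????XPhW???
Fragment 2: offset=14 data="LHF" -> buffer=??????????XPhWLHF
Fragment 3: offset=5 data="fCkHV" -> buffer=?????fCkHVXPhWLHF
Fragment 4: offset=0 data="LjXOP" -> buffer=LjXOPfCkHVXPhWLHF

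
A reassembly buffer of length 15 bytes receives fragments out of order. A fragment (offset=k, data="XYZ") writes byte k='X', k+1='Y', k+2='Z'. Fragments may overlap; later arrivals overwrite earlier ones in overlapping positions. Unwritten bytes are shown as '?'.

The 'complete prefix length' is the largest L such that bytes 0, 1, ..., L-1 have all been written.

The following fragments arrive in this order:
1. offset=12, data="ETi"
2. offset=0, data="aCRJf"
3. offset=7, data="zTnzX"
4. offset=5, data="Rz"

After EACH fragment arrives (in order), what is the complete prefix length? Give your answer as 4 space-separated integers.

Fragment 1: offset=12 data="ETi" -> buffer=????????????ETi -> prefix_len=0
Fragment 2: offset=0 data="aCRJf" -> buffer=aCRJf???????ETi -> prefix_len=5
Fragment 3: offset=7 data="zTnzX" -> buffer=aCRJf??zTnzXETi -> prefix_len=5
Fragment 4: offset=5 data="Rz" -> buffer=aCRJfRzzTnzXETi -> prefix_len=15

Answer: 0 5 5 15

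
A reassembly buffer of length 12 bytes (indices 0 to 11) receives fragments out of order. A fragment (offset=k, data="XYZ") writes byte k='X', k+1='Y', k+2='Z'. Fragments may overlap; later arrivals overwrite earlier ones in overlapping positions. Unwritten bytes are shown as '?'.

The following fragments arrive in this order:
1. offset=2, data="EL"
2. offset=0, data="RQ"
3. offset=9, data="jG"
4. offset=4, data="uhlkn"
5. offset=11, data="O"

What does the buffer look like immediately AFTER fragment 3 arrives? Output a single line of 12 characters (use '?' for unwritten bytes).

Answer: RQEL?????jG?

Derivation:
Fragment 1: offset=2 data="EL" -> buffer=??EL????????
Fragment 2: offset=0 data="RQ" -> buffer=RQEL????????
Fragment 3: offset=9 data="jG" -> buffer=RQEL?????jG?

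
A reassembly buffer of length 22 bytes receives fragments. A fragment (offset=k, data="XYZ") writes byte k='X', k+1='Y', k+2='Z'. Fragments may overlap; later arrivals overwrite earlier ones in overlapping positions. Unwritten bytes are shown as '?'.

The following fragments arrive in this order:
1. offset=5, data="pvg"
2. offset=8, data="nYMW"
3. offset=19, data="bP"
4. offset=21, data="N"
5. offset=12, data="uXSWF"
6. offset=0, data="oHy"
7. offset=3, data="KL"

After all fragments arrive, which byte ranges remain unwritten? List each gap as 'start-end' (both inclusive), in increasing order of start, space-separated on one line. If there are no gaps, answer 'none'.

Fragment 1: offset=5 len=3
Fragment 2: offset=8 len=4
Fragment 3: offset=19 len=2
Fragment 4: offset=21 len=1
Fragment 5: offset=12 len=5
Fragment 6: offset=0 len=3
Fragment 7: offset=3 len=2
Gaps: 17-18

Answer: 17-18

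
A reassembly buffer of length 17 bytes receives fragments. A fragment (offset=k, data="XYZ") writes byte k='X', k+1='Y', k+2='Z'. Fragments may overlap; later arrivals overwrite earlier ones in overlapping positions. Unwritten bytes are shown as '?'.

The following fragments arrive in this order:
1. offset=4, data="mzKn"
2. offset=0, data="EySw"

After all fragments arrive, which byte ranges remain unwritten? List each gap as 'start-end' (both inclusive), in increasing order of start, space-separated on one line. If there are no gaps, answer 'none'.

Answer: 8-16

Derivation:
Fragment 1: offset=4 len=4
Fragment 2: offset=0 len=4
Gaps: 8-16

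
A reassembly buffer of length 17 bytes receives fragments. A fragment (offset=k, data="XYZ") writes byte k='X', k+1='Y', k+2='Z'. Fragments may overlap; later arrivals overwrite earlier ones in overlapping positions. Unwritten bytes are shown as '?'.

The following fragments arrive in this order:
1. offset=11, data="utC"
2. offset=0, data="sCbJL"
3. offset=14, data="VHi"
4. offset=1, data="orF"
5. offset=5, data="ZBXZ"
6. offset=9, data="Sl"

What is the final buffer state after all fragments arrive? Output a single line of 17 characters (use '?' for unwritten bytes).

Fragment 1: offset=11 data="utC" -> buffer=???????????utC???
Fragment 2: offset=0 data="sCbJL" -> buffer=sCbJL??????utC???
Fragment 3: offset=14 data="VHi" -> buffer=sCbJL??????utCVHi
Fragment 4: offset=1 data="orF" -> buffer=sorFL??????utCVHi
Fragment 5: offset=5 data="ZBXZ" -> buffer=sorFLZBXZ??utCVHi
Fragment 6: offset=9 data="Sl" -> buffer=sorFLZBXZSlutCVHi

Answer: sorFLZBXZSlutCVHi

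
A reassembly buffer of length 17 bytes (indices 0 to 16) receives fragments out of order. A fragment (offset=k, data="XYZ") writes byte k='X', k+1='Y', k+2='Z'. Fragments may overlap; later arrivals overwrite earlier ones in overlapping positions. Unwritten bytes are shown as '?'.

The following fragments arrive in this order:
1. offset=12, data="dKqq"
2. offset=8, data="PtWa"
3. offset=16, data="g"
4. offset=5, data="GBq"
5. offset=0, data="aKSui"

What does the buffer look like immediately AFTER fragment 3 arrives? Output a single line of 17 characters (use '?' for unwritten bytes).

Fragment 1: offset=12 data="dKqq" -> buffer=????????????dKqq?
Fragment 2: offset=8 data="PtWa" -> buffer=????????PtWadKqq?
Fragment 3: offset=16 data="g" -> buffer=????????PtWadKqqg

Answer: ????????PtWadKqqg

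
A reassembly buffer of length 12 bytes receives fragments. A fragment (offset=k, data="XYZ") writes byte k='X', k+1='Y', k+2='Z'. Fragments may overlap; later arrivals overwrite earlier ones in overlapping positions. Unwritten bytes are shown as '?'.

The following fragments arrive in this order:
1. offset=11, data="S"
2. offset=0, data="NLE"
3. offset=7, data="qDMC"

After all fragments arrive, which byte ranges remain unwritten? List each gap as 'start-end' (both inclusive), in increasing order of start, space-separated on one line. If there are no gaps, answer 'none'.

Answer: 3-6

Derivation:
Fragment 1: offset=11 len=1
Fragment 2: offset=0 len=3
Fragment 3: offset=7 len=4
Gaps: 3-6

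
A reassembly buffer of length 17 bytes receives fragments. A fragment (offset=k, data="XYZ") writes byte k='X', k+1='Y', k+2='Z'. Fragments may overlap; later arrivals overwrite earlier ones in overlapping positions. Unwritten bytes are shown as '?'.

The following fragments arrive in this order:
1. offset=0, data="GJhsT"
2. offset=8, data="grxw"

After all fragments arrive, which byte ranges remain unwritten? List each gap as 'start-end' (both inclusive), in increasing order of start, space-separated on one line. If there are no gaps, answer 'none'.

Fragment 1: offset=0 len=5
Fragment 2: offset=8 len=4
Gaps: 5-7 12-16

Answer: 5-7 12-16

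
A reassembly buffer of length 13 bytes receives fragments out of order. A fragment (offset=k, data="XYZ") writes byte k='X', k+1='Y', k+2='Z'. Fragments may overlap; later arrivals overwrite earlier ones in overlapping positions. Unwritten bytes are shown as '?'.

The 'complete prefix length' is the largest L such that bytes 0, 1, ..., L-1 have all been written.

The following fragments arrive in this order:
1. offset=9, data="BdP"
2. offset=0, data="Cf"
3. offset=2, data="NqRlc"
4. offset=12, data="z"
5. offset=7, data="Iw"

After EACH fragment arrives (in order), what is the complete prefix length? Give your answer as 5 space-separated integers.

Answer: 0 2 7 7 13

Derivation:
Fragment 1: offset=9 data="BdP" -> buffer=?????????BdP? -> prefix_len=0
Fragment 2: offset=0 data="Cf" -> buffer=Cf???????BdP? -> prefix_len=2
Fragment 3: offset=2 data="NqRlc" -> buffer=CfNqRlc??BdP? -> prefix_len=7
Fragment 4: offset=12 data="z" -> buffer=CfNqRlc??BdPz -> prefix_len=7
Fragment 5: offset=7 data="Iw" -> buffer=CfNqRlcIwBdPz -> prefix_len=13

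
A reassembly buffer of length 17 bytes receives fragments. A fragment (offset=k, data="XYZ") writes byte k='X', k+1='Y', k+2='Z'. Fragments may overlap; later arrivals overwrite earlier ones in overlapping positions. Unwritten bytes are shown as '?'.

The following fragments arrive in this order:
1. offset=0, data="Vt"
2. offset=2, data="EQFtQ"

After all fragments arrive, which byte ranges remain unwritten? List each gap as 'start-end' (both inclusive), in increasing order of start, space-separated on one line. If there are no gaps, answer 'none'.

Answer: 7-16

Derivation:
Fragment 1: offset=0 len=2
Fragment 2: offset=2 len=5
Gaps: 7-16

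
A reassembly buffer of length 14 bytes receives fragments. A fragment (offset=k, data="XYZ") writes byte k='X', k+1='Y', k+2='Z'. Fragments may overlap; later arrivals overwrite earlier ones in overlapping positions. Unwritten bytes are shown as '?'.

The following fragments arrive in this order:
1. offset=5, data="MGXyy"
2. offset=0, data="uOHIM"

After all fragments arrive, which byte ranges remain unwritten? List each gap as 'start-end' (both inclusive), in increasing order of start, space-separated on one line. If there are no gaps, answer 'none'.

Answer: 10-13

Derivation:
Fragment 1: offset=5 len=5
Fragment 2: offset=0 len=5
Gaps: 10-13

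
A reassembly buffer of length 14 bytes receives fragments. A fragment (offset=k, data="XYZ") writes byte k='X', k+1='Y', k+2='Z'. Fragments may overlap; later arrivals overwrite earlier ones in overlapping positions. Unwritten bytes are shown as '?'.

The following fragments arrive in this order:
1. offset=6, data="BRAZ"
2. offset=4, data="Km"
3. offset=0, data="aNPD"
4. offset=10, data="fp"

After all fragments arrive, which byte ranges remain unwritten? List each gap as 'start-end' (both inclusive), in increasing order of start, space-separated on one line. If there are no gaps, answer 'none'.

Answer: 12-13

Derivation:
Fragment 1: offset=6 len=4
Fragment 2: offset=4 len=2
Fragment 3: offset=0 len=4
Fragment 4: offset=10 len=2
Gaps: 12-13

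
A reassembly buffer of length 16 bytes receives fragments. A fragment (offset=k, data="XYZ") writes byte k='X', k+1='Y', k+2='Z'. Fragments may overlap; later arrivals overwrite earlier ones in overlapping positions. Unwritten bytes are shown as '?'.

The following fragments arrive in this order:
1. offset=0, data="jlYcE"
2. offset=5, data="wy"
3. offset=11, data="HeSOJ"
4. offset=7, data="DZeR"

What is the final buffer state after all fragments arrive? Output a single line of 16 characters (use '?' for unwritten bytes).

Answer: jlYcEwyDZeRHeSOJ

Derivation:
Fragment 1: offset=0 data="jlYcE" -> buffer=jlYcE???????????
Fragment 2: offset=5 data="wy" -> buffer=jlYcEwy?????????
Fragment 3: offset=11 data="HeSOJ" -> buffer=jlYcEwy????HeSOJ
Fragment 4: offset=7 data="DZeR" -> buffer=jlYcEwyDZeRHeSOJ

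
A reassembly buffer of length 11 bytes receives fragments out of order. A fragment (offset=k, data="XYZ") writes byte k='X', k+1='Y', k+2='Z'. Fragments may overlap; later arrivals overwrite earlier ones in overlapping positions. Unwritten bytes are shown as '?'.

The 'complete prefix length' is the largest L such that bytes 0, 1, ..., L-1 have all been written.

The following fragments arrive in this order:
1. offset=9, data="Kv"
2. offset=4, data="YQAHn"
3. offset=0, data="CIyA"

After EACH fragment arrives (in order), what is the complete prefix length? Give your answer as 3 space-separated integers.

Answer: 0 0 11

Derivation:
Fragment 1: offset=9 data="Kv" -> buffer=?????????Kv -> prefix_len=0
Fragment 2: offset=4 data="YQAHn" -> buffer=????YQAHnKv -> prefix_len=0
Fragment 3: offset=0 data="CIyA" -> buffer=CIyAYQAHnKv -> prefix_len=11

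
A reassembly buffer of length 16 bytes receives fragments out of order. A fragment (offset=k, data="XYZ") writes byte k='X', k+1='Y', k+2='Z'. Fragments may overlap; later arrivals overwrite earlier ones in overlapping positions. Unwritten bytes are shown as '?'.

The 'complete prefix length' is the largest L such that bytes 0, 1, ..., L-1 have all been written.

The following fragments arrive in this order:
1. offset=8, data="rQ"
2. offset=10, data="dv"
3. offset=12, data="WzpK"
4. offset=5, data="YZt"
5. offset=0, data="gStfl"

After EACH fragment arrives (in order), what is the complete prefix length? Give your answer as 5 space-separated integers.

Answer: 0 0 0 0 16

Derivation:
Fragment 1: offset=8 data="rQ" -> buffer=????????rQ?????? -> prefix_len=0
Fragment 2: offset=10 data="dv" -> buffer=????????rQdv???? -> prefix_len=0
Fragment 3: offset=12 data="WzpK" -> buffer=????????rQdvWzpK -> prefix_len=0
Fragment 4: offset=5 data="YZt" -> buffer=?????YZtrQdvWzpK -> prefix_len=0
Fragment 5: offset=0 data="gStfl" -> buffer=gStflYZtrQdvWzpK -> prefix_len=16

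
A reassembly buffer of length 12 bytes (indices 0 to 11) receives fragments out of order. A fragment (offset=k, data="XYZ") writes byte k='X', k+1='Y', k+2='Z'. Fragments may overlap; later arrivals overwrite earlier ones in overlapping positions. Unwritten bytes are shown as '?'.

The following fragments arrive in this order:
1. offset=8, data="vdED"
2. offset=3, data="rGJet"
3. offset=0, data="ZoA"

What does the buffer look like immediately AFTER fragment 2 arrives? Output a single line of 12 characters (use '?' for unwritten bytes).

Answer: ???rGJetvdED

Derivation:
Fragment 1: offset=8 data="vdED" -> buffer=????????vdED
Fragment 2: offset=3 data="rGJet" -> buffer=???rGJetvdED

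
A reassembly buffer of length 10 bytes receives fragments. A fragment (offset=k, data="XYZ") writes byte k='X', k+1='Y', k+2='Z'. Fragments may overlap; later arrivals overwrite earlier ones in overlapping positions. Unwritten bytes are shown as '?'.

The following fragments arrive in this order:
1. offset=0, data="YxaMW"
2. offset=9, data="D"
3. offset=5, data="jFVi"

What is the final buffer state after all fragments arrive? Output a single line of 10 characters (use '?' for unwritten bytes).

Fragment 1: offset=0 data="YxaMW" -> buffer=YxaMW?????
Fragment 2: offset=9 data="D" -> buffer=YxaMW????D
Fragment 3: offset=5 data="jFVi" -> buffer=YxaMWjFViD

Answer: YxaMWjFViD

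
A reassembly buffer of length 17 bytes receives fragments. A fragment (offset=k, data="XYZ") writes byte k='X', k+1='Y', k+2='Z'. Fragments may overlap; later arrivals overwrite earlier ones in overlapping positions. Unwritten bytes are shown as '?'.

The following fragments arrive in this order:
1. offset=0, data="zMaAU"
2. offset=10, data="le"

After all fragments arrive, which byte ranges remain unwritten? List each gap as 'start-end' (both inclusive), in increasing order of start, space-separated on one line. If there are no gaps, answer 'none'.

Fragment 1: offset=0 len=5
Fragment 2: offset=10 len=2
Gaps: 5-9 12-16

Answer: 5-9 12-16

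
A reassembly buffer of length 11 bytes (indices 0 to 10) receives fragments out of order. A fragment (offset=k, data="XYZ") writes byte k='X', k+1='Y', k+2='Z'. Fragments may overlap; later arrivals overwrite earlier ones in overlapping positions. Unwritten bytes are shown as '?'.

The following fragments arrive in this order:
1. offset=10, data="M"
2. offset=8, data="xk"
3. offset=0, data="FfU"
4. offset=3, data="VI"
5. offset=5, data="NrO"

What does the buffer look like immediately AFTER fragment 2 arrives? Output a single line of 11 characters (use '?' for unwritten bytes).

Answer: ????????xkM

Derivation:
Fragment 1: offset=10 data="M" -> buffer=??????????M
Fragment 2: offset=8 data="xk" -> buffer=????????xkM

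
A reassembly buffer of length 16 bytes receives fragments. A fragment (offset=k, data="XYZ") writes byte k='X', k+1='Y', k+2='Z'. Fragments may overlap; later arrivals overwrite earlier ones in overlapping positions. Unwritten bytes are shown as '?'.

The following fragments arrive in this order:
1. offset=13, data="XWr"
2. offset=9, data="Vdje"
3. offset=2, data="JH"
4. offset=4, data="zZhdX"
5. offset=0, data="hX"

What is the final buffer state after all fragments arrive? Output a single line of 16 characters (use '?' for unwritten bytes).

Answer: hXJHzZhdXVdjeXWr

Derivation:
Fragment 1: offset=13 data="XWr" -> buffer=?????????????XWr
Fragment 2: offset=9 data="Vdje" -> buffer=?????????VdjeXWr
Fragment 3: offset=2 data="JH" -> buffer=??JH?????VdjeXWr
Fragment 4: offset=4 data="zZhdX" -> buffer=??JHzZhdXVdjeXWr
Fragment 5: offset=0 data="hX" -> buffer=hXJHzZhdXVdjeXWr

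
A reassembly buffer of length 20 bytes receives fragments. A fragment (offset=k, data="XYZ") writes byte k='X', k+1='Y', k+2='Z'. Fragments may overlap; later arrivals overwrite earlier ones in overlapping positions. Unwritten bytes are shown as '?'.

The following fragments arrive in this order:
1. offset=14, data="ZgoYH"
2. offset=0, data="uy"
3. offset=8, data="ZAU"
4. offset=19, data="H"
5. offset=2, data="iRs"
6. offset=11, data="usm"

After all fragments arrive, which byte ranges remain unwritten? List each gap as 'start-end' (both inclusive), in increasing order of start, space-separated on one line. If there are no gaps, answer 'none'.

Fragment 1: offset=14 len=5
Fragment 2: offset=0 len=2
Fragment 3: offset=8 len=3
Fragment 4: offset=19 len=1
Fragment 5: offset=2 len=3
Fragment 6: offset=11 len=3
Gaps: 5-7

Answer: 5-7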